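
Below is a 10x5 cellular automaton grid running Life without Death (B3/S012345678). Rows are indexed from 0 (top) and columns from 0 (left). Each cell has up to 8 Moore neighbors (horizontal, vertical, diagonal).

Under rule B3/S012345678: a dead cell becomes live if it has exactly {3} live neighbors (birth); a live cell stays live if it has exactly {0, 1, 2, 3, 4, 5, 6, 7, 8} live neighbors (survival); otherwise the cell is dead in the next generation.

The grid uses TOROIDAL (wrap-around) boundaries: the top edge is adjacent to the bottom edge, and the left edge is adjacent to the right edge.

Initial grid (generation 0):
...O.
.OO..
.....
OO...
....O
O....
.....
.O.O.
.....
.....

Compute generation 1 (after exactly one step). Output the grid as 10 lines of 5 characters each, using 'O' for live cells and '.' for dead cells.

Answer: ..OO.
.OO..
O.O..
OO...
.O..O
O....
.....
.O.O.
.....
.....

Derivation:
Simulating step by step:
Generation 0 (given above): 9 live cells
Generation 1: 13 live cells
(generation 1 grid is the final answer)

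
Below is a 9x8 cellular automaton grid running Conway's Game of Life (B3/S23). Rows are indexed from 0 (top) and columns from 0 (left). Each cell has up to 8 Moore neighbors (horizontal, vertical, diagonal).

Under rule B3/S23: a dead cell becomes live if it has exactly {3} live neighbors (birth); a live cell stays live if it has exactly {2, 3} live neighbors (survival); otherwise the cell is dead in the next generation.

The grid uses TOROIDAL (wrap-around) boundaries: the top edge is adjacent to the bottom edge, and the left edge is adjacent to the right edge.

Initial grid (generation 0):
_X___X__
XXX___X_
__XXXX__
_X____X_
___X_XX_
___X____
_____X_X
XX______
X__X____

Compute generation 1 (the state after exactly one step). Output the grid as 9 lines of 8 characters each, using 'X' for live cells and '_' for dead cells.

Answer: _______X
X_____X_
X__XXXXX
______X_
__X_XXX_
_____X__
X_______
XX_____X
X_X_____

Derivation:
Simulating step by step:
Generation 0 (given above): 22 live cells
Generation 1: 21 live cells
(generation 1 grid is the final answer)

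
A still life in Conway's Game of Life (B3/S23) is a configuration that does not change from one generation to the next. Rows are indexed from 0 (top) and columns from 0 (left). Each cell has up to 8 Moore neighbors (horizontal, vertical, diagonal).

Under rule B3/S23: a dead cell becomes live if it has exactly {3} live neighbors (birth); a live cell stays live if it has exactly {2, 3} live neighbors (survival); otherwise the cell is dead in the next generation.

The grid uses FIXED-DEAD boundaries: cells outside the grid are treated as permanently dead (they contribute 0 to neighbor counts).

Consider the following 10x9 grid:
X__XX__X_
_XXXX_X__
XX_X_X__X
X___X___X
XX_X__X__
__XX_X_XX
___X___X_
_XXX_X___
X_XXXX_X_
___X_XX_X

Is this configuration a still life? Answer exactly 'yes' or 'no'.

Answer: no

Derivation:
Compute generation 1 and compare to generation 0 (given above):
Generation 1:
_X__XX___
______XX_
X____X_X_
___XXX_X_
XX_X_XX_X
_X_X___XX
_X_____XX
_X___X___
_______X_
__XX_XXX_
Cell (0,0) differs: gen0=1 vs gen1=0 -> NOT a still life.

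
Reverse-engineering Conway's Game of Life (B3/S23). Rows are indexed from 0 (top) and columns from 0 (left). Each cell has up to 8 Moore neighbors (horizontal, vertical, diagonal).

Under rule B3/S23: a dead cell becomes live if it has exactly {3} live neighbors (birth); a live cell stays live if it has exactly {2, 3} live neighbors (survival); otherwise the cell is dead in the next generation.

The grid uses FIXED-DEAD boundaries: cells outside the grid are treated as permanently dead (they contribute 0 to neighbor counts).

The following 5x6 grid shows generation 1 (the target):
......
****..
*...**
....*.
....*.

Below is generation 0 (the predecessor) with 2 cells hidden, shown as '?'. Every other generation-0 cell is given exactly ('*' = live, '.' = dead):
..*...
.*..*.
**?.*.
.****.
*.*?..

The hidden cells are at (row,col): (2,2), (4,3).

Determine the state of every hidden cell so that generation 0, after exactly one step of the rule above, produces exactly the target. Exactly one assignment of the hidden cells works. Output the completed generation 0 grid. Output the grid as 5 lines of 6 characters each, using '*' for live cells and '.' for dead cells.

Answer: ..*...
.*..*.
**..*.
.****.
*.**..

Derivation:
Hidden generation-0 cells (in order): (2,2), (4,3).
A hidden cell only influences target cells in its own 3x3 neighborhood. Try each of the 2^2 = 4 assignments, step the completed generation 0 forward once under B3/S23, and compare with the target:
  (2,2)=. (4,3)=. -> step gives (4,2)='*' but target has '.' -> reject
  (2,2)=. (4,3)=* -> step reproduces the target at every cell -> ACCEPT
  (2,2)=* (4,3)=. -> step gives (1,1)='.' but target has '*' -> reject
  (2,2)=* (4,3)=* -> step gives (1,1)='.' but target has '*' -> reject
Unique solution: (2,2)=dead, (4,3)=live.
Check: live-neighbor counts of every cell in the completed generation 0:
121211
333312
345533
455532
144431
Applying B3/S23 to generation 0 with these counts gives:
......
****..
*...**
....*.
....*.
which matches the target exactly.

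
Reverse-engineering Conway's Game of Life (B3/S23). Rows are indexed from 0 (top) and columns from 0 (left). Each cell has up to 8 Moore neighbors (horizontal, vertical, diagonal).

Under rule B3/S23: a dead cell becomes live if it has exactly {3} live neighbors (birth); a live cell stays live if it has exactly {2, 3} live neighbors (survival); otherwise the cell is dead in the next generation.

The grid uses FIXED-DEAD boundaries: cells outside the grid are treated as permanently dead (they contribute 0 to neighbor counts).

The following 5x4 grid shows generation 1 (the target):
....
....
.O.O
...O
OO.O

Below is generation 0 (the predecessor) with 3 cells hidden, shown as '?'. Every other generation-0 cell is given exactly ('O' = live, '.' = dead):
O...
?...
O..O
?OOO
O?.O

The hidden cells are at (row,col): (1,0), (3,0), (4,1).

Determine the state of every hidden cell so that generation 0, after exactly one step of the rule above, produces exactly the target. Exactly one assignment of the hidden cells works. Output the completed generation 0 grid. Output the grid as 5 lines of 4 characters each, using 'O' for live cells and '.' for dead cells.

Answer: O...
....
O..O
.OOO
OO.O

Derivation:
Hidden generation-0 cells (in order): (1,0), (3,0), (4,1).
A hidden cell only influences target cells in its own 3x3 neighborhood. Try each of the 2^3 = 8 assignments, step the completed generation 0 forward once under B3/S23, and compare with the target:
  (1,0)=. (3,0)=. (4,1)=. -> step gives (3,0)='O' but target has '.' -> reject
  (1,0)=. (3,0)=. (4,1)=O -> step reproduces the target at every cell -> ACCEPT
  (1,0)=. (3,0)=O (4,1)=. -> step gives (2,0)='O' but target has '.' -> reject
  (1,0)=. (3,0)=O (4,1)=O -> step gives (2,0)='O' but target has '.' -> reject
  (1,0)=O (3,0)=. (4,1)=. -> step gives (1,0)='O' but target has '.' -> reject
  (1,0)=O (3,0)=. (4,1)=O -> step gives (1,0)='O' but target has '.' -> reject
  (1,0)=O (3,0)=O (4,1)=. -> step gives (1,0)='O' but target has '.' -> reject
  (1,0)=O (3,0)=O (4,1)=O -> step gives (1,0)='O' but target has '.' -> reject
Unique solution: (1,0)=dead, (3,0)=dead, (4,1)=live.
Check: live-neighbor counts of every cell in the completed generation 0:
0100
2211
1342
4453
2352
Applying B3/S23 to generation 0 with these counts gives:
....
....
.O.O
...O
OO.O
which matches the target exactly.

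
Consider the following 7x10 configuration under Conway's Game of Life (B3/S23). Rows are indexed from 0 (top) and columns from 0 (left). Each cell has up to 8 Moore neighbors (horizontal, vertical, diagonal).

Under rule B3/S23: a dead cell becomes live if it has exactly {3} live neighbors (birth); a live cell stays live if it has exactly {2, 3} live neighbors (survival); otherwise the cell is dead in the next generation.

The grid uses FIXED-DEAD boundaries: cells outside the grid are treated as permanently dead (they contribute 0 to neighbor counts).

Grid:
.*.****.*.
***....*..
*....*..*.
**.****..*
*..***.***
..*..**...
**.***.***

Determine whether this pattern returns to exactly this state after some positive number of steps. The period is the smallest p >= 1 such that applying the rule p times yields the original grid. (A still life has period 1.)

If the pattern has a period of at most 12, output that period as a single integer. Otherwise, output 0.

Answer: 0

Derivation:
Simulating and comparing each generation to the original:
Gen 0 (original, given above): 38 live cells
Gen 1: 34 live cells, differs from original
Gen 2: 33 live cells, differs from original
Gen 3: 35 live cells, differs from original
Gen 4: 28 live cells, differs from original
Gen 5: 30 live cells, differs from original
Gen 6: 29 live cells, differs from original
Gen 7: 30 live cells, differs from original
Gen 8: 32 live cells, differs from original
Gen 9: 25 live cells, differs from original
Gen 10: 26 live cells, differs from original
Gen 11: 19 live cells, differs from original
Gen 12: 17 live cells, differs from original
No period found within 12 steps.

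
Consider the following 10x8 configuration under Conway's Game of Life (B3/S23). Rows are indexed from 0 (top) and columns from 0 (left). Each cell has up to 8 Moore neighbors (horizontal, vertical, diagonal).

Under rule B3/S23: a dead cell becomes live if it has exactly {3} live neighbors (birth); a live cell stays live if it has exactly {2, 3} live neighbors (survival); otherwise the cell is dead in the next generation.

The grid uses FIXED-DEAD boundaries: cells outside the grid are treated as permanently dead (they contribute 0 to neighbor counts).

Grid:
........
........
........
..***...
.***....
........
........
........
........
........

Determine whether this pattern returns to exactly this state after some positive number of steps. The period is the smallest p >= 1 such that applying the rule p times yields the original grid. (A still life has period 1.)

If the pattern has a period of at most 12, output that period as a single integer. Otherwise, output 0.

Simulating and comparing each generation to the original:
Gen 0 (original, given above): 6 live cells
Gen 1: 6 live cells, differs from original
Gen 2: 6 live cells, MATCHES original -> period = 2

Answer: 2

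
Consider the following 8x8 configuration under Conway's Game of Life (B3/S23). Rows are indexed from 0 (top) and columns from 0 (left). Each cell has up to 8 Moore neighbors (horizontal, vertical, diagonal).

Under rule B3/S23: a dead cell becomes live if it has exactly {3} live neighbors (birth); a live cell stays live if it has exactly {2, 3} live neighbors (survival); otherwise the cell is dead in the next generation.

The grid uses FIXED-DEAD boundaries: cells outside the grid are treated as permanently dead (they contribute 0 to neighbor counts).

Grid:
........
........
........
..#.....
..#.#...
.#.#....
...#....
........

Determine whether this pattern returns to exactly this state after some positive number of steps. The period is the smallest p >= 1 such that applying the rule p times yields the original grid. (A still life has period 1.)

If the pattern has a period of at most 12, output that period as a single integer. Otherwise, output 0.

Simulating and comparing each generation to the original:
Gen 0 (original, given above): 6 live cells
Gen 1: 6 live cells, differs from original
Gen 2: 6 live cells, MATCHES original -> period = 2

Answer: 2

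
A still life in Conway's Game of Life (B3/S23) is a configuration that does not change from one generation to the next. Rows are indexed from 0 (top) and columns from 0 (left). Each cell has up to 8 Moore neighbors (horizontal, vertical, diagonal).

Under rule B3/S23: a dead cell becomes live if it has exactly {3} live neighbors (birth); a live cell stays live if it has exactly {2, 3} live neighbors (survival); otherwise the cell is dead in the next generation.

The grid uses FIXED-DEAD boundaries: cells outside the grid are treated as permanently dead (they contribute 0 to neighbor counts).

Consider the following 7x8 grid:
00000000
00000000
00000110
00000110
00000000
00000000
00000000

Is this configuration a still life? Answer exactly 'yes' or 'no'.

Compute generation 1 and compare to generation 0 (given above):
Generation 1:
00000000
00000000
00000110
00000110
00000000
00000000
00000000
The grids are IDENTICAL -> still life.

Answer: yes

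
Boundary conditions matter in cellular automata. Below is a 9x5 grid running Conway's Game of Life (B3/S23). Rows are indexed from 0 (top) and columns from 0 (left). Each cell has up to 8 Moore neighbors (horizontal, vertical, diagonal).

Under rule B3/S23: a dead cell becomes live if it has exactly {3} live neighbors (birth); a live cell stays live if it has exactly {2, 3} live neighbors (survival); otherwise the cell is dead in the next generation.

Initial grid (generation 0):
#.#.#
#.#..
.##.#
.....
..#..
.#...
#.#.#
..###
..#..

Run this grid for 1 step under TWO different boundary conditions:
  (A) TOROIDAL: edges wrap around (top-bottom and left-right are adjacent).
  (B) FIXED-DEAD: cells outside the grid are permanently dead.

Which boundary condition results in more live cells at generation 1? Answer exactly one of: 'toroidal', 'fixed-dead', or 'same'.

Under TOROIDAL boundary, generation 1:
#.#.#
..#..
####.
.###.
.....
####.
#.#.#
#.#.#
#.#..
Population = 23

Under FIXED-DEAD boundary, generation 1:
...#.
#.#..
.###.
.###.
.....
.###.
..#.#
..#.#
..#..
Population = 17

Comparison: toroidal=23, fixed-dead=17 -> toroidal

Answer: toroidal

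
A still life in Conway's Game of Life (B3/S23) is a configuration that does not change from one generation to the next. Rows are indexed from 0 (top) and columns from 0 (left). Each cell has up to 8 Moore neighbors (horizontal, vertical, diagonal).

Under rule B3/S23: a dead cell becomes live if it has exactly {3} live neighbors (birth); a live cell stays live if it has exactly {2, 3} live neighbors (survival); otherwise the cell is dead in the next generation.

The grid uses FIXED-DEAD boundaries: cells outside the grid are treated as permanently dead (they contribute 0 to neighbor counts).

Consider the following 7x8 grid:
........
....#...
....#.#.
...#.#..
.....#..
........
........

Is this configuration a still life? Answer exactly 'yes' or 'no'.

Answer: no

Derivation:
Compute generation 1 and compare to generation 0 (given above):
Generation 1:
........
.....#..
...##...
.....##.
....#...
........
........
Cell (1,4) differs: gen0=1 vs gen1=0 -> NOT a still life.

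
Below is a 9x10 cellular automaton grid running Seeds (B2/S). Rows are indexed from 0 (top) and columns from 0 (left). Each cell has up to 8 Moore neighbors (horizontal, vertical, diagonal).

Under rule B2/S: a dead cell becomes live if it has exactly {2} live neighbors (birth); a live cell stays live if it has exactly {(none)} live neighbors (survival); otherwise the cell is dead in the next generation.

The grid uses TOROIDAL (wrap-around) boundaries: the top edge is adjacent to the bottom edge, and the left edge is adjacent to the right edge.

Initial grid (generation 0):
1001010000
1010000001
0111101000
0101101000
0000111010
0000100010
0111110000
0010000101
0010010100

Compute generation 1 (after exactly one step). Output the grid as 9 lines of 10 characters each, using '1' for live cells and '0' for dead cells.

Answer: 0000000010
0000001000
0000000101
1000000000
0010000001
0100000001
1000001101
1000000000
1000000001

Derivation:
Simulating step by step:
Generation 0 (given above): 32 live cells
Generation 1: 16 live cells
(generation 1 grid is the final answer)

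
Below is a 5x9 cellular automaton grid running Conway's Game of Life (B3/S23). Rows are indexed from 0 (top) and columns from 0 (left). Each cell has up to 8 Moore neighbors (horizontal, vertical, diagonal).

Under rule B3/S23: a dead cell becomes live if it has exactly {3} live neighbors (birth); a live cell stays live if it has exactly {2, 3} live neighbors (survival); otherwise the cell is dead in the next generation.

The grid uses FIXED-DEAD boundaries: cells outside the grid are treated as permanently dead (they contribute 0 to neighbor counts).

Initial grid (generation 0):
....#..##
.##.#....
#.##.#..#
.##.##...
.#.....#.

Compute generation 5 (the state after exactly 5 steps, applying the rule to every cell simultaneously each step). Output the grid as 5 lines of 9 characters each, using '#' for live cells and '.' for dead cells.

Simulating step by step:
Generation 0 (given above): 17 live cells
Generation 1: 15 live cells
...#.....
.##.##.##
#....#...
#...###..
.##......
Generation 2: 18 live cells
..###....
.######..
#..#...#.
#...###..
.#...#...
Generation 3: 14 live cells
.#.......
.#...##..
#......#.
##..###..
....###..
Generation 4: 12 live cells
.........
##....#..
#...#..#.
##..#..#.
....#.#..
Generation 5: 12 live cells
(generation 5 grid is the final answer)

Answer: .........
##.......
.....###.
##.##.##.
.....#...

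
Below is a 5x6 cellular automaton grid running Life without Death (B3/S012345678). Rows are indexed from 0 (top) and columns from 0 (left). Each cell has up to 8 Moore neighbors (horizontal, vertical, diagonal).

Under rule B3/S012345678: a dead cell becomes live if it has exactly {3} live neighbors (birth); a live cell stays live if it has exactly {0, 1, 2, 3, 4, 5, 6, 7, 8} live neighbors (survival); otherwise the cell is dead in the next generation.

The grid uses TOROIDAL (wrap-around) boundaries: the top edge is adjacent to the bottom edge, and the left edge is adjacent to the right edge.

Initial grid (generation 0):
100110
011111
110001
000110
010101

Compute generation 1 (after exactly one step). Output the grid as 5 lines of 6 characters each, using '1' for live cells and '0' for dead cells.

Simulating step by step:
Generation 0 (given above): 16 live cells
Generation 1: 18 live cells
(generation 1 grid is the final answer)

Answer: 100110
011111
110001
010110
110101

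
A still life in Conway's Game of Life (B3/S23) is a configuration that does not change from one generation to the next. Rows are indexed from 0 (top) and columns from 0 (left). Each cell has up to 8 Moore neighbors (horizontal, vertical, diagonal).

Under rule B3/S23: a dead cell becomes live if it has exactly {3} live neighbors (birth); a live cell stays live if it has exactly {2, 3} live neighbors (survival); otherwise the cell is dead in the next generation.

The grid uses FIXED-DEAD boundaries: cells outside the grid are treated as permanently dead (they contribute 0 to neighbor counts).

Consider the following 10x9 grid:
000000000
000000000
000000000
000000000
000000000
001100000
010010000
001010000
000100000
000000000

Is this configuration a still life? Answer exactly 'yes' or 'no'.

Answer: yes

Derivation:
Compute generation 1 and compare to generation 0 (given above):
Generation 1:
000000000
000000000
000000000
000000000
000000000
001100000
010010000
001010000
000100000
000000000
The grids are IDENTICAL -> still life.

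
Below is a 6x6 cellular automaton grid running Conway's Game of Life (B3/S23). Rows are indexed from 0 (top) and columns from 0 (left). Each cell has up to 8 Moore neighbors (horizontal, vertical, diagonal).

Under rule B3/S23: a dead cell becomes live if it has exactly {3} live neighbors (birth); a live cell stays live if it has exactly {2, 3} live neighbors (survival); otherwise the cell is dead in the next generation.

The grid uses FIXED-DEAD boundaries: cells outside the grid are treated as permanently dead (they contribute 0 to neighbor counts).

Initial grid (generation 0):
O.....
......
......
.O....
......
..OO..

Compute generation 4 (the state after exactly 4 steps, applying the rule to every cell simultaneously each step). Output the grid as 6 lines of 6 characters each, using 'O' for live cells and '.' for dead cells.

Answer: ......
......
......
......
......
......

Derivation:
Simulating step by step:
Generation 0 (given above): 4 live cells
Generation 1: 1 live cells
......
......
......
......
..O...
......
Generation 2: 0 live cells
......
......
......
......
......
......
Generation 3: 0 live cells
......
......
......
......
......
......
Generation 4: 0 live cells
(generation 4 grid is the final answer)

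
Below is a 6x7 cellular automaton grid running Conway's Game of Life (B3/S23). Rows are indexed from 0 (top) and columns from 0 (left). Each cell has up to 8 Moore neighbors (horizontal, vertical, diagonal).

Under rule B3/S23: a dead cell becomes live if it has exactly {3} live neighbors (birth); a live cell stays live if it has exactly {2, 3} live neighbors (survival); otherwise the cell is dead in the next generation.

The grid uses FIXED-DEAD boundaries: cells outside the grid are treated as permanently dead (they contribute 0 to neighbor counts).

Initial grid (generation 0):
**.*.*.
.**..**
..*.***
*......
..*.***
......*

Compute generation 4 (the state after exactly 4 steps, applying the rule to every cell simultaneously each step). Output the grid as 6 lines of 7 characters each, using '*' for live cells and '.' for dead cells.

Answer: **.....
**..*..
...***.
...**..
....*.*
.......

Derivation:
Simulating step by step:
Generation 0 (given above): 18 live cells
Generation 1: 14 live cells
**..***
*......
..***.*
.*.....
.....**
......*
Generation 2: 17 live cells
**...*.
*.*...*
.***...
..***.*
.....**
.....**
Generation 3: 12 live cells
**.....
*..*...
....**.
.*..*.*
...*...
.....**
Generation 4: 12 live cells
(generation 4 grid is the final answer)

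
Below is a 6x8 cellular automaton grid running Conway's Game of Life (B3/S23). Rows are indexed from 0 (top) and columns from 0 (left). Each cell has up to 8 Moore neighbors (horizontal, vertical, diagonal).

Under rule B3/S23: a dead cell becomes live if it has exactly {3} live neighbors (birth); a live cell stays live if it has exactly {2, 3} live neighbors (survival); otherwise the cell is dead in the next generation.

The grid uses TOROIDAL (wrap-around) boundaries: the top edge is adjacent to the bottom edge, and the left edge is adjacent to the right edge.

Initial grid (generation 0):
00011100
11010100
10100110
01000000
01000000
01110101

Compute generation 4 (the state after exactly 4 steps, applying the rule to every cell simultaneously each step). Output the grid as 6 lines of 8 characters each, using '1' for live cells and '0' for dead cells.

Simulating step by step:
Generation 0 (given above): 18 live cells
Generation 1: 20 live cells
00000100
11010001
10101111
11100000
01000000
11010110
Generation 2: 18 live cells
00000100
01110000
00001110
00110110
00000001
11101110
Generation 3: 18 live cells
10000110
00110010
01000010
00010001
10000001
11001111
Generation 4: 16 live cells
(generation 4 grid is the final answer)

Answer: 10110000
01100010
00010011
00000011
01001100
01001000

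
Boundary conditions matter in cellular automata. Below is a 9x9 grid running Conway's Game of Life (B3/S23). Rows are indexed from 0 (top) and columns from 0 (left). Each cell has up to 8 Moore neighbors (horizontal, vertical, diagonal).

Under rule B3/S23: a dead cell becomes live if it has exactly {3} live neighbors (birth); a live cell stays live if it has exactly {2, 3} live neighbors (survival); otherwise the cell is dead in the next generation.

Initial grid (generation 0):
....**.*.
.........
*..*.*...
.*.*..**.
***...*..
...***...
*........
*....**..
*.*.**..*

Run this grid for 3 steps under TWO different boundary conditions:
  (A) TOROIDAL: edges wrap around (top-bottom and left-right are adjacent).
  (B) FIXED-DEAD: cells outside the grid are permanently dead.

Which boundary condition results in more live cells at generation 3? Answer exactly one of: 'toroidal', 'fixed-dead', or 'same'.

Answer: same

Derivation:
Under TOROIDAL boundary, generation 3:
.*.*.....
.........
****.....
..**....*
.....*.*.
..*******
.........
*..****..
.....*...
Population = 24

Under FIXED-DEAD boundary, generation 3:
.........
.........
..****...
****.....
*....**..
*.****.*.
.**...**.
......**.
.....*...
Population = 24

Comparison: toroidal=24, fixed-dead=24 -> same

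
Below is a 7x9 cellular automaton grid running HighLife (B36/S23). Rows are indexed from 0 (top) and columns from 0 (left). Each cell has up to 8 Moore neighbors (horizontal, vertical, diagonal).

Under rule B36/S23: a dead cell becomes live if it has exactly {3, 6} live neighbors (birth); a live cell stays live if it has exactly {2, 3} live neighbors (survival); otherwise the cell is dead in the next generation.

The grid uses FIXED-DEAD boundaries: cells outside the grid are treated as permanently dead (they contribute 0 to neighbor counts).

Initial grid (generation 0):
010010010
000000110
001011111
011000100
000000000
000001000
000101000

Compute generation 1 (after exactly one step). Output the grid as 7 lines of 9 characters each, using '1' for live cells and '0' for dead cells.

Simulating step by step:
Generation 0 (given above): 17 live cells
Generation 1: 14 live cells
(generation 1 grid is the final answer)

Answer: 000000110
000110000
011100001
011100100
000000000
000010000
000010000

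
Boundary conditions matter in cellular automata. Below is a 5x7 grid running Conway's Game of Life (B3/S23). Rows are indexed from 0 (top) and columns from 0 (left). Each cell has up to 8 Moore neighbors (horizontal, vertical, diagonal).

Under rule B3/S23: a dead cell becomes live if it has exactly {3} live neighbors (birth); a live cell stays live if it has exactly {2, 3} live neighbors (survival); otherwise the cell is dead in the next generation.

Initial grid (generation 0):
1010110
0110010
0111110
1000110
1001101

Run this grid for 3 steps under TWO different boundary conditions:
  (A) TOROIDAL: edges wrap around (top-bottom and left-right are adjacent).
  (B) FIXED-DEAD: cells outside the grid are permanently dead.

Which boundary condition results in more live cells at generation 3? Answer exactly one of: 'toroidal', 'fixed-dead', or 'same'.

Under TOROIDAL boundary, generation 3:
0100010
0000010
0000010
0000010
0000010
Population = 6

Under FIXED-DEAD boundary, generation 3:
0011010
1101001
1110001
0000011
0000000
Population = 13

Comparison: toroidal=6, fixed-dead=13 -> fixed-dead

Answer: fixed-dead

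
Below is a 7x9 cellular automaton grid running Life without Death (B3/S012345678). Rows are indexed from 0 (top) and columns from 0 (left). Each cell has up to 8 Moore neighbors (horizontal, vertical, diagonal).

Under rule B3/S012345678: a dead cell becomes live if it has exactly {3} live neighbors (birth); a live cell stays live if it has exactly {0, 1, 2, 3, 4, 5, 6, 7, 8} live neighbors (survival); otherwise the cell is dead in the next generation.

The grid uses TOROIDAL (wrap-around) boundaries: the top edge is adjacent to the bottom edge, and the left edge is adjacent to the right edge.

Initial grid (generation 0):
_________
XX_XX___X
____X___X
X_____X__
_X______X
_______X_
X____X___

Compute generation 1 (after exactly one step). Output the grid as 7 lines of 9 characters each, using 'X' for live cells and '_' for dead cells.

Simulating step by step:
Generation 0 (given above): 14 live cells
Generation 1: 27 live cells
(generation 1 grid is the final answer)

Answer: _X__X___X
XX_XX___X
_X_XXX_XX
X_____XXX
XX_____XX
X______XX
X____X___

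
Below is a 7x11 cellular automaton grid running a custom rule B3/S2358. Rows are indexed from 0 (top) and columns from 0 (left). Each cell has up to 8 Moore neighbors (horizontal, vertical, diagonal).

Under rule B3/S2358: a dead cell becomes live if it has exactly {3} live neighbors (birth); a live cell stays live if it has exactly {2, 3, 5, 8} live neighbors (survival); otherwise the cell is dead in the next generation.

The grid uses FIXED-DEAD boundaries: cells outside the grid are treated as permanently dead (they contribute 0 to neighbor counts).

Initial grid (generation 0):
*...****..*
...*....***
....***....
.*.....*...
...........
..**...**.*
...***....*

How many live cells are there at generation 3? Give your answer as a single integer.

Simulating step by step:
Generation 0 (given above): 24 live cells
Generation 1: 28 live cells
....*****.*
...*....***
....******.
.....**....
..*....**..
..**.....*.
..***....*.
Generation 2: 24 live cells
....*****.*
...*......*
....*.....*
....*.*..*.
..**..***..
.*.**....*.
..*.*......
Generation 3: 31 live cells
....****.*.
...*..**..*
...***...**
....*.*.**.
..*...****.
.*.***.**..
..*.*......
Population at generation 3: 31

Answer: 31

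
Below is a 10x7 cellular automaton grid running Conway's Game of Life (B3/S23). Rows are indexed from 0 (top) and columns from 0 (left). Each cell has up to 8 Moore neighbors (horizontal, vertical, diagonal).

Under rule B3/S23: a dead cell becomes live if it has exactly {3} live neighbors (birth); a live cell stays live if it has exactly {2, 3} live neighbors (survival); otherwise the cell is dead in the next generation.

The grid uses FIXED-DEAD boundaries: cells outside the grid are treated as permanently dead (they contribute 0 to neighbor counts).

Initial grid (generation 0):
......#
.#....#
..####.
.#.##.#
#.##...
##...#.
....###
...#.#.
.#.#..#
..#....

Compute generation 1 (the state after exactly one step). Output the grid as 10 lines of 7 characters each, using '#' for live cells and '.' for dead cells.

Answer: .......
..###.#
.#....#
.#.....
#..#.#.
####.##
......#
..##...
...##..
..#....

Derivation:
Simulating step by step:
Generation 0 (given above): 26 live cells
Generation 1: 22 live cells
(generation 1 grid is the final answer)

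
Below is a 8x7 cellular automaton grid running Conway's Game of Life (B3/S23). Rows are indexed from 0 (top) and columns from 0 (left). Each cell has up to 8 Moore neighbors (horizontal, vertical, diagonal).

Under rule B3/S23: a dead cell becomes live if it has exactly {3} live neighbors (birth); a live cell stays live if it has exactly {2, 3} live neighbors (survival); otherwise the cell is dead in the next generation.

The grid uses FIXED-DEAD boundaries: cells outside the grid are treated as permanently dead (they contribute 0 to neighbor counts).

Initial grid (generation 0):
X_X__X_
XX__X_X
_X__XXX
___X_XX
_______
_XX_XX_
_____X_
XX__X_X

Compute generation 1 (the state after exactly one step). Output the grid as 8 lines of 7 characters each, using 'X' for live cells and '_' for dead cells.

Answer: X____X_
X_XXX_X
XXXX___
______X
__XX__X
____XX_
X_XX__X
_____X_

Derivation:
Simulating step by step:
Generation 0 (given above): 23 live cells
Generation 1: 22 live cells
(generation 1 grid is the final answer)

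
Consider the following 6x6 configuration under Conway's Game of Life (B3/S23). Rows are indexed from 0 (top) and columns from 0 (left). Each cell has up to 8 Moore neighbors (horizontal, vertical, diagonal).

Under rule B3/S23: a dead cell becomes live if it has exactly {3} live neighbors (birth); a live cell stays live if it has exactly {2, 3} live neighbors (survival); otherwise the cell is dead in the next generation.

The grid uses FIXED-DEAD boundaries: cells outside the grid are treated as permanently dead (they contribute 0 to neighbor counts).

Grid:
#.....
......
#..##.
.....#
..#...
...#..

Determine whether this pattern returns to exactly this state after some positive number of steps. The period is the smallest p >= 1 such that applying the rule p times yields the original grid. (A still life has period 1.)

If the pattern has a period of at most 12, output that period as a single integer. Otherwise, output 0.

Answer: 0

Derivation:
Simulating and comparing each generation to the original:
Gen 0 (original, given above): 7 live cells
Gen 1: 3 live cells, differs from original
Gen 2: 4 live cells, differs from original
Gen 3: 4 live cells, differs from original
Gen 4: 4 live cells, differs from original
Gen 5: 4 live cells, differs from original
Gen 6: 4 live cells, differs from original
Gen 7: 4 live cells, differs from original
Gen 8: 4 live cells, differs from original
Gen 9: 4 live cells, differs from original
Gen 10: 4 live cells, differs from original
Gen 11: 4 live cells, differs from original
Gen 12: 4 live cells, differs from original
No period found within 12 steps.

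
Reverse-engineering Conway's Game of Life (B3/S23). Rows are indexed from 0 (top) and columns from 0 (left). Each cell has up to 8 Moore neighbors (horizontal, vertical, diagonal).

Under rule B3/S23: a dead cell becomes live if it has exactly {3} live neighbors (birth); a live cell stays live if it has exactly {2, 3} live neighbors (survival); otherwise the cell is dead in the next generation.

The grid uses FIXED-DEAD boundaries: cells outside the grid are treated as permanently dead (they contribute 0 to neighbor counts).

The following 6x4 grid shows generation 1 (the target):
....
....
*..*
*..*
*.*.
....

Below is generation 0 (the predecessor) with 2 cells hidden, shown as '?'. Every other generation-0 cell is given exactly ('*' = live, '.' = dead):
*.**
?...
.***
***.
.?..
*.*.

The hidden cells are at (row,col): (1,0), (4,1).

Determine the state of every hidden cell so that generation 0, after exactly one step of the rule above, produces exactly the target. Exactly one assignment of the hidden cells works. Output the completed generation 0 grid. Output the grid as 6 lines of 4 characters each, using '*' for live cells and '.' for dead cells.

Hidden generation-0 cells (in order): (1,0), (4,1).
A hidden cell only influences target cells in its own 3x3 neighborhood. Try each of the 2^2 = 4 assignments, step the completed generation 0 forward once under B3/S23, and compare with the target:
  (1,0)=. (4,1)=. -> step reproduces the target at every cell -> ACCEPT
  (1,0)=. (4,1)=* -> step gives (4,0)='.' but target has '*' -> reject
  (1,0)=* (4,1)=. -> step gives (0,1)='*' but target has '.' -> reject
  (1,0)=* (4,1)=* -> step gives (0,1)='*' but target has '.' -> reject
Unique solution: (1,0)=dead, (4,1)=dead.
Check: live-neighbor counts of every cell in the completed generation 0:
0211
2454
3442
2443
3532
0201
Applying B3/S23 to generation 0 with these counts gives:
....
....
*..*
*..*
*.*.
....
which matches the target exactly.

Answer: *.**
....
.***
***.
....
*.*.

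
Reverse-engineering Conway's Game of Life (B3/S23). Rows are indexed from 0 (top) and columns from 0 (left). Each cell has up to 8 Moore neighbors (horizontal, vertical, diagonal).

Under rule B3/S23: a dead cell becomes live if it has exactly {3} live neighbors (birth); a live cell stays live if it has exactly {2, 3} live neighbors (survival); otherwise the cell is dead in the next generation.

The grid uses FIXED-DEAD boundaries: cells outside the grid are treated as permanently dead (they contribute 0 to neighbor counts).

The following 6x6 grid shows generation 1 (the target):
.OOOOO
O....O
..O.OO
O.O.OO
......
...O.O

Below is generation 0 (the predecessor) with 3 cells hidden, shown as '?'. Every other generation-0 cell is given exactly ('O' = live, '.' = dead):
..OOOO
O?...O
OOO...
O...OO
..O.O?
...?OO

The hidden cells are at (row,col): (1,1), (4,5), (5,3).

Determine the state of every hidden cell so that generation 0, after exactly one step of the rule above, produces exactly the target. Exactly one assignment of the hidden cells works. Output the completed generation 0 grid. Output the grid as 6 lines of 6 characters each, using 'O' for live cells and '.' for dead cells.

Answer: ..OOOO
OO...O
OOO...
O...OO
..O.OO
...OOO

Derivation:
Hidden generation-0 cells (in order): (1,1), (4,5), (5,3).
A hidden cell only influences target cells in its own 3x3 neighborhood. Try each of the 2^3 = 8 assignments, step the completed generation 0 forward once under B3/S23, and compare with the target:
  (1,1)=. (4,5)=. (5,3)=. -> step gives (0,1)='.' but target has 'O' -> reject
  (1,1)=. (4,5)=. (5,3)=O -> step gives (0,1)='.' but target has 'O' -> reject
  (1,1)=. (4,5)=O (5,3)=. -> step gives (0,1)='.' but target has 'O' -> reject
  (1,1)=. (4,5)=O (5,3)=O -> step gives (0,1)='.' but target has 'O' -> reject
  (1,1)=O (4,5)=. (5,3)=. -> step gives (5,4)='O' but target has '.' -> reject
  (1,1)=O (4,5)=. (5,3)=O -> step gives (5,4)='O' but target has '.' -> reject
  (1,1)=O (4,5)=O (5,3)=. -> step gives (5,4)='O' but target has '.' -> reject
  (1,1)=O (4,5)=O (5,3)=O -> step reproduces the target at every cell -> ACCEPT
Unique solution: (1,1)=live, (4,5)=live, (5,3)=live.
Check: live-neighbor counts of every cell in the completed generation 0:
232232
355442
452233
253433
121565
012343
Applying B3/S23 to generation 0 with these counts gives:
.OOOOO
O....O
..O.OO
O.O.OO
......
...O.O
which matches the target exactly.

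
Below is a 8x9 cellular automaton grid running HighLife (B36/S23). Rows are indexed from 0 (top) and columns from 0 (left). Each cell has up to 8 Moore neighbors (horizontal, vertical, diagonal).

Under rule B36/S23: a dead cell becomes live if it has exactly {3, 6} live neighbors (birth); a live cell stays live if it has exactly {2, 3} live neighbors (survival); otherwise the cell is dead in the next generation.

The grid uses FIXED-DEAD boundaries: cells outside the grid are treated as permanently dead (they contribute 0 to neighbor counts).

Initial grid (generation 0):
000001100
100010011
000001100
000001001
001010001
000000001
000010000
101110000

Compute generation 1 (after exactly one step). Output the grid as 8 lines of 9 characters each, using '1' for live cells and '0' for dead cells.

Answer: 000001110
000010010
000011101
000011110
000000011
000100000
000010000
000110000

Derivation:
Simulating step by step:
Generation 0 (given above): 19 live cells
Generation 1: 19 live cells
(generation 1 grid is the final answer)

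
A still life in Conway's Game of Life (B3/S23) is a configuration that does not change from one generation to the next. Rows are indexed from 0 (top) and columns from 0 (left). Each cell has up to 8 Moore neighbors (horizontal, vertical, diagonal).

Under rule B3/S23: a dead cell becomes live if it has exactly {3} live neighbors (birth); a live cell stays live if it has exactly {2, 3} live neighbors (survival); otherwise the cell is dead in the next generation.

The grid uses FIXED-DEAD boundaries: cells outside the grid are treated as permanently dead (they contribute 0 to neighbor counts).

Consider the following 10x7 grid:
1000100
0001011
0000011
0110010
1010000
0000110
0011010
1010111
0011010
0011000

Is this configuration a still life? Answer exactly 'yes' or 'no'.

Answer: no

Derivation:
Compute generation 1 and compare to generation 0 (given above):
Generation 1:
0000110
0000001
0010000
0110011
0011110
0110110
0110000
0000001
0000011
0011100
Cell (0,0) differs: gen0=1 vs gen1=0 -> NOT a still life.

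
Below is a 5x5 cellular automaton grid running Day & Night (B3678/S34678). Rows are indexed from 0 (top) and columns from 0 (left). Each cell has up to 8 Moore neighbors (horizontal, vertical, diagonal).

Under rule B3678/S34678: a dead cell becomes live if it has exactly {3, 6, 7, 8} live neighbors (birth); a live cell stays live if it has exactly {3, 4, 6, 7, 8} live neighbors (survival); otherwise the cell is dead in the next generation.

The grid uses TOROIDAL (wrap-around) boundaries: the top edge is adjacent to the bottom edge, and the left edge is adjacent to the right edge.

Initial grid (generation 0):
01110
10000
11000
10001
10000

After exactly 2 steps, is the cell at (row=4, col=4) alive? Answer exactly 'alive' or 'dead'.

Answer: alive

Derivation:
Simulating step by step:
Generation 0 (given above): 9 live cells
Generation 1: 12 live cells
11001
10001
11000
10001
10110
Generation 2: 11 live cells
01100
10001
01000
10111
00011

Cell (4,4) at generation 2: 1 -> alive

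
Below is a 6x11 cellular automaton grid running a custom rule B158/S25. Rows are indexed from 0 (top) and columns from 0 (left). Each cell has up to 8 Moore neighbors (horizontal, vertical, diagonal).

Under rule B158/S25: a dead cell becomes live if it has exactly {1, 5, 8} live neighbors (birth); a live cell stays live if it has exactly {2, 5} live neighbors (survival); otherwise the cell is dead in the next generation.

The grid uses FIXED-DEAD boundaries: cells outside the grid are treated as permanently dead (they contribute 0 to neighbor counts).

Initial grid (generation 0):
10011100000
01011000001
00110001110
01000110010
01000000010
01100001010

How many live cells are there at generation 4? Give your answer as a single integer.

Answer: 17

Derivation:
Simulating step by step:
Generation 0 (given above): 23 live cells
Generation 1: 19 live cells
00000110011
01111000000
00000001000
01000010100
00011000010
01110010000
Generation 2: 21 live cells
10000101100
10111000000
00000001010
10000000101
00101000001
10000001111
Generation 3: 21 live cells
00000000010
00011000001
00000110010
00101110101
00000110000
00101110101
Generation 4: 17 live cells
00100100100
00101001001
01001100000
01000010000
00001011000
01001000000
Population at generation 4: 17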